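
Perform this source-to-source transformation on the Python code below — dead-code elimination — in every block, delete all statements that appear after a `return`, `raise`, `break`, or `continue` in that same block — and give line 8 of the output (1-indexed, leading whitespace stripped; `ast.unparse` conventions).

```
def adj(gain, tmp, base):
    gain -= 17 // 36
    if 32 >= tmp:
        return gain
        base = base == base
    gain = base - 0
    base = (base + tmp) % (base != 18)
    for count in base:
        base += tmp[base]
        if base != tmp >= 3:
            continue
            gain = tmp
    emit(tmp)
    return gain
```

base += tmp[base]

Transformed code:
def adj(gain, tmp, base):
    gain -= 17 // 36
    if 32 >= tmp:
        return gain
    gain = base - 0
    base = (base + tmp) % (base != 18)
    for count in base:
        base += tmp[base]
        if base != tmp >= 3:
            continue
    emit(tmp)
    return gain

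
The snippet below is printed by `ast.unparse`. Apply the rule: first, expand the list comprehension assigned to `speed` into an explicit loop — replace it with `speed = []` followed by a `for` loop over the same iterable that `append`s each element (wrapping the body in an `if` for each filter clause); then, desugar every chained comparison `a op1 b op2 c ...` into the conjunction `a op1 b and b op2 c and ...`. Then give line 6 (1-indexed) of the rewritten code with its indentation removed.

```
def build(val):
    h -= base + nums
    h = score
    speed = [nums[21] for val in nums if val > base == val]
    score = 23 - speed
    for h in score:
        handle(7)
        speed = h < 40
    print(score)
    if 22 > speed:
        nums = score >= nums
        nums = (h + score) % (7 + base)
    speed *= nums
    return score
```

Transformed code:
def build(val):
    h -= base + nums
    h = score
    speed = []
    for val in nums:
        if val > base and base == val:
            speed.append(nums[21])
    score = 23 - speed
    for h in score:
        handle(7)
        speed = h < 40
    print(score)
    if 22 > speed:
        nums = score >= nums
        nums = (h + score) % (7 + base)
    speed *= nums
    return score

if val > base and base == val:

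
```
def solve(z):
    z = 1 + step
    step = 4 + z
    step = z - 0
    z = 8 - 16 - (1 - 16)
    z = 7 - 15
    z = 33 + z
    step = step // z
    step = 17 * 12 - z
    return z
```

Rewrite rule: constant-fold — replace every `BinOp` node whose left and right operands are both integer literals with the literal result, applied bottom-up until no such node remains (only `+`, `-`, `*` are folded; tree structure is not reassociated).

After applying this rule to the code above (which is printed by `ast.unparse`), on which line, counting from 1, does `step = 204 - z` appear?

Transformed code:
def solve(z):
    z = 1 + step
    step = 4 + z
    step = z - 0
    z = 7
    z = -8
    z = 33 + z
    step = step // z
    step = 204 - z
    return z

9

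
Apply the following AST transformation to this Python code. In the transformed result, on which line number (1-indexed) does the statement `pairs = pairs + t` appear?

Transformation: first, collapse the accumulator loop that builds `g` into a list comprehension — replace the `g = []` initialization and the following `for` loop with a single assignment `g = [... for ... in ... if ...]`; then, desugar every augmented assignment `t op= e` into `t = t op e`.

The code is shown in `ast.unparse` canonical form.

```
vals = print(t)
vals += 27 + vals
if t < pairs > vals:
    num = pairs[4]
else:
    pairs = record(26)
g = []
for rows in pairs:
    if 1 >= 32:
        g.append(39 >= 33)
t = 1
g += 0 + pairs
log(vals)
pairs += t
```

11

Transformed code:
vals = print(t)
vals = vals + (27 + vals)
if t < pairs > vals:
    num = pairs[4]
else:
    pairs = record(26)
g = [39 >= 33 for rows in pairs if 1 >= 32]
t = 1
g = g + (0 + pairs)
log(vals)
pairs = pairs + t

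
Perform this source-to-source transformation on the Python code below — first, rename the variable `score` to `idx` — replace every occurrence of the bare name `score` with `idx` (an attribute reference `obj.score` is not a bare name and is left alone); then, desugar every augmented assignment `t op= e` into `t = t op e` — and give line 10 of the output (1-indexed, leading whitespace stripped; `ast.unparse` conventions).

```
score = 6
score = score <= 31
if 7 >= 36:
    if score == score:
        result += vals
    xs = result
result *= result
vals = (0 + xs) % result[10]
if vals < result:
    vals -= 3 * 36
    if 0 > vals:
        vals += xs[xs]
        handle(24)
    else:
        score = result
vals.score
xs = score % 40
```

vals = vals - 3 * 36

Transformed code:
idx = 6
idx = idx <= 31
if 7 >= 36:
    if idx == idx:
        result = result + vals
    xs = result
result = result * result
vals = (0 + xs) % result[10]
if vals < result:
    vals = vals - 3 * 36
    if 0 > vals:
        vals = vals + xs[xs]
        handle(24)
    else:
        idx = result
vals.score
xs = idx % 40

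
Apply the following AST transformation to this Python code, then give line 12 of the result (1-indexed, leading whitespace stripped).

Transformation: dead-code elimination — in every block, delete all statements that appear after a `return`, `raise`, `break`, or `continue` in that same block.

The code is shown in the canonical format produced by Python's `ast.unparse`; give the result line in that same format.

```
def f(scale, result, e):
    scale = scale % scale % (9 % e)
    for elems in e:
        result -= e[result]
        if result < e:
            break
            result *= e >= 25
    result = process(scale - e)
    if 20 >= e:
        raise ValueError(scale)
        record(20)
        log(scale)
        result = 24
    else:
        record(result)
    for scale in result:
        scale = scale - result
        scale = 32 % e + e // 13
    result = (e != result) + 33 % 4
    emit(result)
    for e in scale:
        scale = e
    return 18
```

Transformed code:
def f(scale, result, e):
    scale = scale % scale % (9 % e)
    for elems in e:
        result -= e[result]
        if result < e:
            break
    result = process(scale - e)
    if 20 >= e:
        raise ValueError(scale)
    else:
        record(result)
    for scale in result:
        scale = scale - result
        scale = 32 % e + e // 13
    result = (e != result) + 33 % 4
    emit(result)
    for e in scale:
        scale = e
    return 18

for scale in result:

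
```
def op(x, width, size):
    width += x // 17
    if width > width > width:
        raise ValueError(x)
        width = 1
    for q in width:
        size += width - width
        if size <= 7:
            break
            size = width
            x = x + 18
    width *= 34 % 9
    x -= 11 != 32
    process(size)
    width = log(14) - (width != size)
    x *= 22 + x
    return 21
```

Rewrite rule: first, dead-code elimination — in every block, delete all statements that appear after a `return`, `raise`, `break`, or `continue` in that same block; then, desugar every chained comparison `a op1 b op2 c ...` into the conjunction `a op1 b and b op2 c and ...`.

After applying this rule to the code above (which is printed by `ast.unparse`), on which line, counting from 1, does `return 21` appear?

14

Transformed code:
def op(x, width, size):
    width += x // 17
    if width > width and width > width:
        raise ValueError(x)
    for q in width:
        size += width - width
        if size <= 7:
            break
    width *= 34 % 9
    x -= 11 != 32
    process(size)
    width = log(14) - (width != size)
    x *= 22 + x
    return 21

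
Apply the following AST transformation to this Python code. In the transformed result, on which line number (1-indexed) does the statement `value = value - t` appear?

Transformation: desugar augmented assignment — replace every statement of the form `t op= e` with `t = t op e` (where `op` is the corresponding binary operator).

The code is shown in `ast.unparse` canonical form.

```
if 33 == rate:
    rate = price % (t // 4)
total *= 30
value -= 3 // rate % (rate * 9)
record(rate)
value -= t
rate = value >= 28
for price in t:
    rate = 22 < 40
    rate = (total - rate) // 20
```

6

Transformed code:
if 33 == rate:
    rate = price % (t // 4)
total = total * 30
value = value - 3 // rate % (rate * 9)
record(rate)
value = value - t
rate = value >= 28
for price in t:
    rate = 22 < 40
    rate = (total - rate) // 20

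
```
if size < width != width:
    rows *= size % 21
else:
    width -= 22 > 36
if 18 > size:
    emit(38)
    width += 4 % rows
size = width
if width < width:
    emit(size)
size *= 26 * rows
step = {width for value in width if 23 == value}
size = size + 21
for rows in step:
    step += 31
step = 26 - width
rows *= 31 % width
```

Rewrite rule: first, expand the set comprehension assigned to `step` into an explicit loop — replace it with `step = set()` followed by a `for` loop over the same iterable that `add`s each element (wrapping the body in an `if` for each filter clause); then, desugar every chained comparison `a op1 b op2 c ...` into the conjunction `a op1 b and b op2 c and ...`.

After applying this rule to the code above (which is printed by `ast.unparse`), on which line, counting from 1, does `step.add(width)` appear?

Transformed code:
if size < width and width != width:
    rows *= size % 21
else:
    width -= 22 > 36
if 18 > size:
    emit(38)
    width += 4 % rows
size = width
if width < width:
    emit(size)
size *= 26 * rows
step = set()
for value in width:
    if 23 == value:
        step.add(width)
size = size + 21
for rows in step:
    step += 31
step = 26 - width
rows *= 31 % width

15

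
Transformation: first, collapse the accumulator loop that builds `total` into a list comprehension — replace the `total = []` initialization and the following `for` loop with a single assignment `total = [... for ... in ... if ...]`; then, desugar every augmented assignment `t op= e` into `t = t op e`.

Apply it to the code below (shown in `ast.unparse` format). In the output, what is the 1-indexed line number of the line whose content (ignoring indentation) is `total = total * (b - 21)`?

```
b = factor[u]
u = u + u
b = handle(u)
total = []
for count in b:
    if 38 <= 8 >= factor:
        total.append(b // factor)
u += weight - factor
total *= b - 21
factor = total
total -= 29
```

6

Transformed code:
b = factor[u]
u = u + u
b = handle(u)
total = [b // factor for count in b if 38 <= 8 >= factor]
u = u + (weight - factor)
total = total * (b - 21)
factor = total
total = total - 29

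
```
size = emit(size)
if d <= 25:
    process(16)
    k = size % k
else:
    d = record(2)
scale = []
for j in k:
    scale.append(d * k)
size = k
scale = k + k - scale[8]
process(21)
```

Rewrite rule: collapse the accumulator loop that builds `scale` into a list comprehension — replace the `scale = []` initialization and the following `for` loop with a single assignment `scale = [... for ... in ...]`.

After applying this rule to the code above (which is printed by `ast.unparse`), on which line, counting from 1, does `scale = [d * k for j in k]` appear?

7

Transformed code:
size = emit(size)
if d <= 25:
    process(16)
    k = size % k
else:
    d = record(2)
scale = [d * k for j in k]
size = k
scale = k + k - scale[8]
process(21)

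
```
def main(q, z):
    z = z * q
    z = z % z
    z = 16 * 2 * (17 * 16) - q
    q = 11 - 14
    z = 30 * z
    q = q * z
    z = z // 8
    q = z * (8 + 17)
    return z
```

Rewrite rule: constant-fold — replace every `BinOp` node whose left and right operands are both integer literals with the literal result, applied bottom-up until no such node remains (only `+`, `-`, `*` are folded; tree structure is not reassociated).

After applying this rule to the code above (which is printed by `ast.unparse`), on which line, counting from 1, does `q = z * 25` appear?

9

Transformed code:
def main(q, z):
    z = z * q
    z = z % z
    z = 8704 - q
    q = -3
    z = 30 * z
    q = q * z
    z = z // 8
    q = z * 25
    return z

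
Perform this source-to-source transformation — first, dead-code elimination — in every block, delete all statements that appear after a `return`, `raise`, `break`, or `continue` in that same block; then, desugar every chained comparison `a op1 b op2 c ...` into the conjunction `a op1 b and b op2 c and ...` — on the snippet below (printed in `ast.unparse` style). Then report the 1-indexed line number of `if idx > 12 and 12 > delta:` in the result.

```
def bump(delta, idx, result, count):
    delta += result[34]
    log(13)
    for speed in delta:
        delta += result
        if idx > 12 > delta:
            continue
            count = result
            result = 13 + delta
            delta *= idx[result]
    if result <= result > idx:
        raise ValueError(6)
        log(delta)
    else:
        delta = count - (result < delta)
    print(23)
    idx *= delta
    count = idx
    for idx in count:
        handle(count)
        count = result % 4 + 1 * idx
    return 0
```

6

Transformed code:
def bump(delta, idx, result, count):
    delta += result[34]
    log(13)
    for speed in delta:
        delta += result
        if idx > 12 and 12 > delta:
            continue
    if result <= result and result > idx:
        raise ValueError(6)
    else:
        delta = count - (result < delta)
    print(23)
    idx *= delta
    count = idx
    for idx in count:
        handle(count)
        count = result % 4 + 1 * idx
    return 0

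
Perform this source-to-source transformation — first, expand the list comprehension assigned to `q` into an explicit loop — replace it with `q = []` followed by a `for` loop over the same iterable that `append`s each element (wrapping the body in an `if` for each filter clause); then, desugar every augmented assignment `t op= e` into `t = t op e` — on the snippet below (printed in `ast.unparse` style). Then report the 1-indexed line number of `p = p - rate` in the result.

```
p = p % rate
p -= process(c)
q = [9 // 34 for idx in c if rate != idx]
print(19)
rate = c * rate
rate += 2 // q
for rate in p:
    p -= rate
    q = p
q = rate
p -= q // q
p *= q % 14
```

Transformed code:
p = p % rate
p = p - process(c)
q = []
for idx in c:
    if rate != idx:
        q.append(9 // 34)
print(19)
rate = c * rate
rate = rate + 2 // q
for rate in p:
    p = p - rate
    q = p
q = rate
p = p - q // q
p = p * (q % 14)

11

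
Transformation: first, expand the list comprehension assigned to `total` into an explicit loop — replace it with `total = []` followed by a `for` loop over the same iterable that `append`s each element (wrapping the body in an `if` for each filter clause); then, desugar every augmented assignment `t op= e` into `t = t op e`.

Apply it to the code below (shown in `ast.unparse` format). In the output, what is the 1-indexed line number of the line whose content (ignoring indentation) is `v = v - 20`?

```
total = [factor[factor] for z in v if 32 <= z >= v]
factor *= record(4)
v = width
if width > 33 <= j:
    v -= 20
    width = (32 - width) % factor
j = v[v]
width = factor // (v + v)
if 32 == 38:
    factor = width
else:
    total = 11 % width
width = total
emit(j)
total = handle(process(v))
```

8

Transformed code:
total = []
for z in v:
    if 32 <= z >= v:
        total.append(factor[factor])
factor = factor * record(4)
v = width
if width > 33 <= j:
    v = v - 20
    width = (32 - width) % factor
j = v[v]
width = factor // (v + v)
if 32 == 38:
    factor = width
else:
    total = 11 % width
width = total
emit(j)
total = handle(process(v))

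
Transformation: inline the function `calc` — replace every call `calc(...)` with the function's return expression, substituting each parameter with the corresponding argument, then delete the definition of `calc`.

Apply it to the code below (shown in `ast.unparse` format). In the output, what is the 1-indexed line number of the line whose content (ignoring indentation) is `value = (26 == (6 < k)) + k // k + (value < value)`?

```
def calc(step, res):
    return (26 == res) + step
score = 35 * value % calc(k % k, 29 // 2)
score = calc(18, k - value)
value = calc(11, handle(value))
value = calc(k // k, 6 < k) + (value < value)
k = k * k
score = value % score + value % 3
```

4

Transformed code:
score = 35 * value % ((26 == 29 // 2) + k % k)
score = (26 == k - value) + 18
value = (26 == handle(value)) + 11
value = (26 == (6 < k)) + k // k + (value < value)
k = k * k
score = value % score + value % 3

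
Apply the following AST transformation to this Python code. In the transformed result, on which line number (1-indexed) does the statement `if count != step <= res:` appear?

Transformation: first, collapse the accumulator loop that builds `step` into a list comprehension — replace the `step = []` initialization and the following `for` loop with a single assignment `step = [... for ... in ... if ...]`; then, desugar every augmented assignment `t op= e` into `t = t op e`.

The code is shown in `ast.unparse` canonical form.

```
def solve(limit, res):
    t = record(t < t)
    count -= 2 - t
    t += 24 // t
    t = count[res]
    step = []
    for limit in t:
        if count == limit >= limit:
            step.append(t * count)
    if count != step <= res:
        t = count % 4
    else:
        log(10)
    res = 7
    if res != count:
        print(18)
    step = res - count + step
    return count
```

7

Transformed code:
def solve(limit, res):
    t = record(t < t)
    count = count - (2 - t)
    t = t + 24 // t
    t = count[res]
    step = [t * count for limit in t if count == limit >= limit]
    if count != step <= res:
        t = count % 4
    else:
        log(10)
    res = 7
    if res != count:
        print(18)
    step = res - count + step
    return count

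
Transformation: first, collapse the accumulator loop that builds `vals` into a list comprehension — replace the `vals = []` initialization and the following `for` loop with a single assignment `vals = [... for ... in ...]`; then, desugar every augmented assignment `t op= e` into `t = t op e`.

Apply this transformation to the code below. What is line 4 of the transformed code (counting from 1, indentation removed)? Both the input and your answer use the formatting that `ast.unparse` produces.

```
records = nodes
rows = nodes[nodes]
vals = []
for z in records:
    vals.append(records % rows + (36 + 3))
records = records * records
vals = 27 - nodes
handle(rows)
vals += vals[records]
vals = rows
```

records = records * records

Transformed code:
records = nodes
rows = nodes[nodes]
vals = [records % rows + (36 + 3) for z in records]
records = records * records
vals = 27 - nodes
handle(rows)
vals = vals + vals[records]
vals = rows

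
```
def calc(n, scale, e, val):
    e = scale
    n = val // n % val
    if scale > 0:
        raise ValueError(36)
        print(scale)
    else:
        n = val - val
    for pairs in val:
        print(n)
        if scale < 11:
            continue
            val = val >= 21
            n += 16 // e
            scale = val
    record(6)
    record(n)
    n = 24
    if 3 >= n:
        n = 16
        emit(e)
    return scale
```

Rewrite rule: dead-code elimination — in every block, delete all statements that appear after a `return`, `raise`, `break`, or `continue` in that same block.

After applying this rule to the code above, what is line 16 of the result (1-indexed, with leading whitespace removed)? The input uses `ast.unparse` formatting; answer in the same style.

Transformed code:
def calc(n, scale, e, val):
    e = scale
    n = val // n % val
    if scale > 0:
        raise ValueError(36)
    else:
        n = val - val
    for pairs in val:
        print(n)
        if scale < 11:
            continue
    record(6)
    record(n)
    n = 24
    if 3 >= n:
        n = 16
        emit(e)
    return scale

n = 16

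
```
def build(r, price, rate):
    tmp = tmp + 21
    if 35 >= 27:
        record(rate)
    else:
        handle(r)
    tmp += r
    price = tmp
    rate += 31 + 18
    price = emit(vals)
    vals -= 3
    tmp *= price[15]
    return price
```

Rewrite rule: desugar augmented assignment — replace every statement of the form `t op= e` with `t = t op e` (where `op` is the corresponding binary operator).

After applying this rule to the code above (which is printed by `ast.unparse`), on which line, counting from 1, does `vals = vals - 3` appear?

Transformed code:
def build(r, price, rate):
    tmp = tmp + 21
    if 35 >= 27:
        record(rate)
    else:
        handle(r)
    tmp = tmp + r
    price = tmp
    rate = rate + (31 + 18)
    price = emit(vals)
    vals = vals - 3
    tmp = tmp * price[15]
    return price

11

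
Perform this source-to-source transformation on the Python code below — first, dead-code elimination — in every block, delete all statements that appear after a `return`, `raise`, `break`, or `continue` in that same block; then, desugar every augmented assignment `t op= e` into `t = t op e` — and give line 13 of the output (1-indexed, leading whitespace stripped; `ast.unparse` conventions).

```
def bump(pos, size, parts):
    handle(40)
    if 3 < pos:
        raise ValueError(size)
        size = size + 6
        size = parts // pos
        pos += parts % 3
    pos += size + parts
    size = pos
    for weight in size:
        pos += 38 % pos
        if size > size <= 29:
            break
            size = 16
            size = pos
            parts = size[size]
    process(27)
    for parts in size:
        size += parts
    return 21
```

size = size + parts

Transformed code:
def bump(pos, size, parts):
    handle(40)
    if 3 < pos:
        raise ValueError(size)
    pos = pos + (size + parts)
    size = pos
    for weight in size:
        pos = pos + 38 % pos
        if size > size <= 29:
            break
    process(27)
    for parts in size:
        size = size + parts
    return 21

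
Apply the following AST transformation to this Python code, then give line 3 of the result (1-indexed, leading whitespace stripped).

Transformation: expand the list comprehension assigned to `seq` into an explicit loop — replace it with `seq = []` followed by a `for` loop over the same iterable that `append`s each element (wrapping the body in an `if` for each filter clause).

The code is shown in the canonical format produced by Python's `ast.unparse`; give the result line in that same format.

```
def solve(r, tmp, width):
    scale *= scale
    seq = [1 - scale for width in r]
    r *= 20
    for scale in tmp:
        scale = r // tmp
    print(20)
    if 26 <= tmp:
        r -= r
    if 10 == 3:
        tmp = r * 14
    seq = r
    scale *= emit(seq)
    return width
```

Transformed code:
def solve(r, tmp, width):
    scale *= scale
    seq = []
    for width in r:
        seq.append(1 - scale)
    r *= 20
    for scale in tmp:
        scale = r // tmp
    print(20)
    if 26 <= tmp:
        r -= r
    if 10 == 3:
        tmp = r * 14
    seq = r
    scale *= emit(seq)
    return width

seq = []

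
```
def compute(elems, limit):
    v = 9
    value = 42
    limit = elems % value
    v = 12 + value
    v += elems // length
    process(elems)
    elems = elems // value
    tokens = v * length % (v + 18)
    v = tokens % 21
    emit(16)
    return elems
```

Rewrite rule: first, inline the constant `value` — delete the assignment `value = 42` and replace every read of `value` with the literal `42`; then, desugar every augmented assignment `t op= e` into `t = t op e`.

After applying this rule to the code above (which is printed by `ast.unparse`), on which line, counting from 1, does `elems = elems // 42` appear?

Transformed code:
def compute(elems, limit):
    v = 9
    limit = elems % 42
    v = 12 + 42
    v = v + elems // length
    process(elems)
    elems = elems // 42
    tokens = v * length % (v + 18)
    v = tokens % 21
    emit(16)
    return elems

7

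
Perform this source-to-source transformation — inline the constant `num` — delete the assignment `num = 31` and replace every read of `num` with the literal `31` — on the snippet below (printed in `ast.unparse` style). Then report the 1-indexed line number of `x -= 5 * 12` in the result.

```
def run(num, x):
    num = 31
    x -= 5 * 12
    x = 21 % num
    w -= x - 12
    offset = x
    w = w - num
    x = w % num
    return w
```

Transformed code:
def run(num, x):
    x -= 5 * 12
    x = 21 % 31
    w -= x - 12
    offset = x
    w = w - 31
    x = w % 31
    return w

2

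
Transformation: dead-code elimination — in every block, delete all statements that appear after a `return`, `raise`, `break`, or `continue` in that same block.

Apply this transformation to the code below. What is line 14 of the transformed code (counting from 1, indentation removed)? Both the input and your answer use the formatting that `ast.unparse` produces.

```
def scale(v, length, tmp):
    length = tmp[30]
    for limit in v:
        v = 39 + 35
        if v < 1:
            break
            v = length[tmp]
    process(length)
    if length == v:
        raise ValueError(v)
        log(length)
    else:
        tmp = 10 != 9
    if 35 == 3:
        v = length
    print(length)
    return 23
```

print(length)

Transformed code:
def scale(v, length, tmp):
    length = tmp[30]
    for limit in v:
        v = 39 + 35
        if v < 1:
            break
    process(length)
    if length == v:
        raise ValueError(v)
    else:
        tmp = 10 != 9
    if 35 == 3:
        v = length
    print(length)
    return 23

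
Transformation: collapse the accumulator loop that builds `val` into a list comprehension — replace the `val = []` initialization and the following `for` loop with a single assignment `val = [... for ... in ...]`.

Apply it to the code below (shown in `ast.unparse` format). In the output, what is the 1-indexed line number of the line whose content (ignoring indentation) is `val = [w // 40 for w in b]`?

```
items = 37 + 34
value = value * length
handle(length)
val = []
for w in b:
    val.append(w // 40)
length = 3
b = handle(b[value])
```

Transformed code:
items = 37 + 34
value = value * length
handle(length)
val = [w // 40 for w in b]
length = 3
b = handle(b[value])

4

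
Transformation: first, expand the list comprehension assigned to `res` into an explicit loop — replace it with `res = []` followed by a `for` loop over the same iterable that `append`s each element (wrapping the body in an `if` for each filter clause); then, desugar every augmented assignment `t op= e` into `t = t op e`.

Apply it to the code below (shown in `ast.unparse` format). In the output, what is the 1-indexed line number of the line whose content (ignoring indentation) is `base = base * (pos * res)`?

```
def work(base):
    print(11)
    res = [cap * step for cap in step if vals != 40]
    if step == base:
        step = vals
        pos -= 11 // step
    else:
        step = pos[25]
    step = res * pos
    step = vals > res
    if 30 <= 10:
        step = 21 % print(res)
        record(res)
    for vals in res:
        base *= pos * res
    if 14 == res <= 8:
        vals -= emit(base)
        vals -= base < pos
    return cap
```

Transformed code:
def work(base):
    print(11)
    res = []
    for cap in step:
        if vals != 40:
            res.append(cap * step)
    if step == base:
        step = vals
        pos = pos - 11 // step
    else:
        step = pos[25]
    step = res * pos
    step = vals > res
    if 30 <= 10:
        step = 21 % print(res)
        record(res)
    for vals in res:
        base = base * (pos * res)
    if 14 == res <= 8:
        vals = vals - emit(base)
        vals = vals - (base < pos)
    return cap

18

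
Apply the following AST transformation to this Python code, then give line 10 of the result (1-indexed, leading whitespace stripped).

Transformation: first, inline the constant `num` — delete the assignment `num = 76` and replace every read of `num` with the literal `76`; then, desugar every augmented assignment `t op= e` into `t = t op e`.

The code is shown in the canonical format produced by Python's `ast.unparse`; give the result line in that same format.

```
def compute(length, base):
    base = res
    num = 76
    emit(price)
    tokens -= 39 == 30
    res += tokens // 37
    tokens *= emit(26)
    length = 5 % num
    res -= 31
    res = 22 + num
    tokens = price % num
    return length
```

Transformed code:
def compute(length, base):
    base = res
    emit(price)
    tokens = tokens - (39 == 30)
    res = res + tokens // 37
    tokens = tokens * emit(26)
    length = 5 % 76
    res = res - 31
    res = 22 + 76
    tokens = price % 76
    return length

tokens = price % 76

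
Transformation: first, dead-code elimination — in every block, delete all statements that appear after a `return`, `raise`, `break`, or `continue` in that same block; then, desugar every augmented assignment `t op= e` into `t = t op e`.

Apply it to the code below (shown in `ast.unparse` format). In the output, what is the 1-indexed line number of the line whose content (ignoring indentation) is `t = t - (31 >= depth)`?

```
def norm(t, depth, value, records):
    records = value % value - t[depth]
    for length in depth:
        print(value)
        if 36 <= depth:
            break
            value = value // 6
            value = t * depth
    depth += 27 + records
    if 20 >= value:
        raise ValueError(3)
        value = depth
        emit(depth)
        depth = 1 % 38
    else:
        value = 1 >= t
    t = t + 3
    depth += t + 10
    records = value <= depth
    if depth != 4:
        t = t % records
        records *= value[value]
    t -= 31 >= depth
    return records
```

Transformed code:
def norm(t, depth, value, records):
    records = value % value - t[depth]
    for length in depth:
        print(value)
        if 36 <= depth:
            break
    depth = depth + (27 + records)
    if 20 >= value:
        raise ValueError(3)
    else:
        value = 1 >= t
    t = t + 3
    depth = depth + (t + 10)
    records = value <= depth
    if depth != 4:
        t = t % records
        records = records * value[value]
    t = t - (31 >= depth)
    return records

18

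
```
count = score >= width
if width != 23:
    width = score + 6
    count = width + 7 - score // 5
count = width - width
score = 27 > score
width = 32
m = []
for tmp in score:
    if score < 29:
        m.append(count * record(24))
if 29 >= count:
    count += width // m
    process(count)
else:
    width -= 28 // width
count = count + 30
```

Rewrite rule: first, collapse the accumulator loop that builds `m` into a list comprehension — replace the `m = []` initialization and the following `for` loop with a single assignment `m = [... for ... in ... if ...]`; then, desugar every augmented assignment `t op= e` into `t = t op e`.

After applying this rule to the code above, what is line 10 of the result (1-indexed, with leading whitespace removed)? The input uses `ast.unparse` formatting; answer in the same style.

count = count + width // m

Transformed code:
count = score >= width
if width != 23:
    width = score + 6
    count = width + 7 - score // 5
count = width - width
score = 27 > score
width = 32
m = [count * record(24) for tmp in score if score < 29]
if 29 >= count:
    count = count + width // m
    process(count)
else:
    width = width - 28 // width
count = count + 30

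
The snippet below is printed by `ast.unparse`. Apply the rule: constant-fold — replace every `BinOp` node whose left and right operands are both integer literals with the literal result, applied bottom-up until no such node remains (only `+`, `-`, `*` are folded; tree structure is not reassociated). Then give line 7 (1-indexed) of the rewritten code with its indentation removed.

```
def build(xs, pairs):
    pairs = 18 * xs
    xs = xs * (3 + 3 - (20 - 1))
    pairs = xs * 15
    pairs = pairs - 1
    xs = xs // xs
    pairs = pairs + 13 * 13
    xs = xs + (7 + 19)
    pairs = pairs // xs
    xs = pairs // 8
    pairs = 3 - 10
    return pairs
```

Transformed code:
def build(xs, pairs):
    pairs = 18 * xs
    xs = xs * -13
    pairs = xs * 15
    pairs = pairs - 1
    xs = xs // xs
    pairs = pairs + 169
    xs = xs + 26
    pairs = pairs // xs
    xs = pairs // 8
    pairs = -7
    return pairs

pairs = pairs + 169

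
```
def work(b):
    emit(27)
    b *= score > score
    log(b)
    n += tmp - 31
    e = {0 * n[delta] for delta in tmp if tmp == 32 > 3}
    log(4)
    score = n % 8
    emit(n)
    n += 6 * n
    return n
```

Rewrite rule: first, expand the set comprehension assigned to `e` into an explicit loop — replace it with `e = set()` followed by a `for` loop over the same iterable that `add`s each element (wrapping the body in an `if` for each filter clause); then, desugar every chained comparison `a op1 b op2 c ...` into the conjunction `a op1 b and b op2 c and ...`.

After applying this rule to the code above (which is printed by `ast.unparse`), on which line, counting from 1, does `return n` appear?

14

Transformed code:
def work(b):
    emit(27)
    b *= score > score
    log(b)
    n += tmp - 31
    e = set()
    for delta in tmp:
        if tmp == 32 and 32 > 3:
            e.add(0 * n[delta])
    log(4)
    score = n % 8
    emit(n)
    n += 6 * n
    return n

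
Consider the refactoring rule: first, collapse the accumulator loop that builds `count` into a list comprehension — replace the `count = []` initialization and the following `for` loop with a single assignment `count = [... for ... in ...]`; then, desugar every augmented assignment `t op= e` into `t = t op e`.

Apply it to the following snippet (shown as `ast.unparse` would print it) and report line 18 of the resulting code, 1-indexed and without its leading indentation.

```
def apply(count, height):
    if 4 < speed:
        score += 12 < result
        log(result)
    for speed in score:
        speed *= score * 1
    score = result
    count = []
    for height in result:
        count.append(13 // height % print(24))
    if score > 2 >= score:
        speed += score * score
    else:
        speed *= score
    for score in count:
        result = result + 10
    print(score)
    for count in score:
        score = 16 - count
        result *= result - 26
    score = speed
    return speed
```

Transformed code:
def apply(count, height):
    if 4 < speed:
        score = score + (12 < result)
        log(result)
    for speed in score:
        speed = speed * (score * 1)
    score = result
    count = [13 // height % print(24) for height in result]
    if score > 2 >= score:
        speed = speed + score * score
    else:
        speed = speed * score
    for score in count:
        result = result + 10
    print(score)
    for count in score:
        score = 16 - count
        result = result * (result - 26)
    score = speed
    return speed

result = result * (result - 26)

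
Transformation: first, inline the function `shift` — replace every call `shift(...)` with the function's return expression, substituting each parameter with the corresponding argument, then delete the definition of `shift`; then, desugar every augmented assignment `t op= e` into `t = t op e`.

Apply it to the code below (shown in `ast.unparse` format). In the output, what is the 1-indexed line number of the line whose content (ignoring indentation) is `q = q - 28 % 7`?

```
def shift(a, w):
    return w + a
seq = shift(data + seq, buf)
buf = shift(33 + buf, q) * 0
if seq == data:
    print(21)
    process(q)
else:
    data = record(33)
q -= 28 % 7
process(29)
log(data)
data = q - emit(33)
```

Transformed code:
seq = buf + (data + seq)
buf = (q + (33 + buf)) * 0
if seq == data:
    print(21)
    process(q)
else:
    data = record(33)
q = q - 28 % 7
process(29)
log(data)
data = q - emit(33)

8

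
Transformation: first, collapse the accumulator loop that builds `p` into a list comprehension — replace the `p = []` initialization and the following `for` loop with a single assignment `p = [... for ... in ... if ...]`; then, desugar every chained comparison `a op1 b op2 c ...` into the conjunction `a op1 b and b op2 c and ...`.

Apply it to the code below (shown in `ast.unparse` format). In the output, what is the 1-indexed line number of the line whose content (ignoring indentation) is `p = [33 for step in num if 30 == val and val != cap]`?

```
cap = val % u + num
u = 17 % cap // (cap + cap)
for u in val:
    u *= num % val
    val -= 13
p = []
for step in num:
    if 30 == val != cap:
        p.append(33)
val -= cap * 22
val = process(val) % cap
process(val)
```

6

Transformed code:
cap = val % u + num
u = 17 % cap // (cap + cap)
for u in val:
    u *= num % val
    val -= 13
p = [33 for step in num if 30 == val and val != cap]
val -= cap * 22
val = process(val) % cap
process(val)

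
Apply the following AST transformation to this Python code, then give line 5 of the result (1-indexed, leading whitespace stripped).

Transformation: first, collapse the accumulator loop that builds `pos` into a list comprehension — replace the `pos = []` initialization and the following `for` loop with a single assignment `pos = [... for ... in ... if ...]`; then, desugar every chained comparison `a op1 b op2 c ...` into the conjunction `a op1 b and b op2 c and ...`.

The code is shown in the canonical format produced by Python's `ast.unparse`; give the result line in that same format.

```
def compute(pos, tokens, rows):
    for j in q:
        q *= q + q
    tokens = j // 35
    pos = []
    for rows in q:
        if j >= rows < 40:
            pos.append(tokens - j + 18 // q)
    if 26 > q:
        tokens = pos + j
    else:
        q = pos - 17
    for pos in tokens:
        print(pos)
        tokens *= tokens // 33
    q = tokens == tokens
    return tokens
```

pos = [tokens - j + 18 // q for rows in q if j >= rows and rows < 40]

Transformed code:
def compute(pos, tokens, rows):
    for j in q:
        q *= q + q
    tokens = j // 35
    pos = [tokens - j + 18 // q for rows in q if j >= rows and rows < 40]
    if 26 > q:
        tokens = pos + j
    else:
        q = pos - 17
    for pos in tokens:
        print(pos)
        tokens *= tokens // 33
    q = tokens == tokens
    return tokens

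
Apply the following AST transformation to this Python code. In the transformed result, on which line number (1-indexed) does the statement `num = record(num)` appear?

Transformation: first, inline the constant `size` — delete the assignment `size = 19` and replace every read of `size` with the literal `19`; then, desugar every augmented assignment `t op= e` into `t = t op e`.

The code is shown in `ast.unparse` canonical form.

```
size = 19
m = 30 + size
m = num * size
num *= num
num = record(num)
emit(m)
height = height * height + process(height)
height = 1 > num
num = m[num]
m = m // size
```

4

Transformed code:
m = 30 + 19
m = num * 19
num = num * num
num = record(num)
emit(m)
height = height * height + process(height)
height = 1 > num
num = m[num]
m = m // 19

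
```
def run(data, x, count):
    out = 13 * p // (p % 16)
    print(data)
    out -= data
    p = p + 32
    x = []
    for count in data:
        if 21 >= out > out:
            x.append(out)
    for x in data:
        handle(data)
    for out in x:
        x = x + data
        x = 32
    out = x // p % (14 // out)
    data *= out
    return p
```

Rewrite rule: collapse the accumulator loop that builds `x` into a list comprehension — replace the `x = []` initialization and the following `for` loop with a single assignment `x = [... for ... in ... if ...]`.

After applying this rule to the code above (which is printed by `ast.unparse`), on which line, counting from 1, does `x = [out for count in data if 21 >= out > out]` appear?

Transformed code:
def run(data, x, count):
    out = 13 * p // (p % 16)
    print(data)
    out -= data
    p = p + 32
    x = [out for count in data if 21 >= out > out]
    for x in data:
        handle(data)
    for out in x:
        x = x + data
        x = 32
    out = x // p % (14 // out)
    data *= out
    return p

6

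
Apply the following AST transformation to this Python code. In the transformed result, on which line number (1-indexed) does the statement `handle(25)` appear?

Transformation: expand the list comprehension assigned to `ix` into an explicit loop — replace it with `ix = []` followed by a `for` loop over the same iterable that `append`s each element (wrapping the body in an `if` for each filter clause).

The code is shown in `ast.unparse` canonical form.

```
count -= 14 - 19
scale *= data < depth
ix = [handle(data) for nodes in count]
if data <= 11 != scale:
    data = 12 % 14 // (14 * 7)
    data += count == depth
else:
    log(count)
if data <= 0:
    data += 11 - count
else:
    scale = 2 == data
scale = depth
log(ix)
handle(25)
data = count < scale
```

Transformed code:
count -= 14 - 19
scale *= data < depth
ix = []
for nodes in count:
    ix.append(handle(data))
if data <= 11 != scale:
    data = 12 % 14 // (14 * 7)
    data += count == depth
else:
    log(count)
if data <= 0:
    data += 11 - count
else:
    scale = 2 == data
scale = depth
log(ix)
handle(25)
data = count < scale

17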